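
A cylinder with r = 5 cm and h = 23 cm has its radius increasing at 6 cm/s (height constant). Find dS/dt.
396π cm²/s

S = 2πrh + 2πr² (lateral + bases)
dS/dt = (2πh + 4πr)·dr/dt = (2π·23 + 4π·5)·6
= 396π cm²/s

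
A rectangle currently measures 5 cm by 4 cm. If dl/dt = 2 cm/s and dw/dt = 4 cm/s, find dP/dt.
12 cm/s

P = 2(l + w)
dP/dt = 2(dl/dt + dw/dt) = 2(2 + 4) = 12 cm/s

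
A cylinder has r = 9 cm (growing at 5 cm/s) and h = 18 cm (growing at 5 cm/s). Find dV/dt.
2025π cm³/s

V = πr²h
dV/dt = 2πrh·dr/dt + πr²·dh/dt
= 2π(9)(18)(5) + π(9)²(5)
= 2025π cm³/s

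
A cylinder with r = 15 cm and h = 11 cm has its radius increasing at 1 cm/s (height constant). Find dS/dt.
82π cm²/s

S = 2πrh + 2πr² (lateral + bases)
dS/dt = (2πh + 4πr)·dr/dt = (2π·11 + 4π·15)·1
= 82π cm²/s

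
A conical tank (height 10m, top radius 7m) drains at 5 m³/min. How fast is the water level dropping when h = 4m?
125/(196π) ≈ 0.203 m/min

r/h = 7/10, so r = (7/10)h
V = (1/3)πr²h = (1/3)π((7/10)h)²h = (49/300)πh³
dV/dh = (49/100)πh²
dh/dt = (dV/dt)/(dV/dh) = -5/((49/100)π·4²) = -125/(196π) m/min
The level is dropping at 125/(196π) ≈ 0.203 m/min.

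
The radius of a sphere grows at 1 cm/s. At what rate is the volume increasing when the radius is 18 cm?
1296π cm³/s

V = (4/3)πr³
dV/dt = dV/dr · dr/dt = 4πr² · 1
At r = 18: dV/dt = 1296π cm³/s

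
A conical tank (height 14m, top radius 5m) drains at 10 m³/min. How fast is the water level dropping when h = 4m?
49/(10π) ≈ 1.56 m/min

r/h = 5/14, so r = (5/14)h
V = (1/3)πr²h = (1/3)π((5/14)h)²h = (25/588)πh³
dV/dh = (25/196)πh²
dh/dt = (dV/dt)/(dV/dh) = -10/((25/196)π·4²) = -49/(10π) m/min
The level is dropping at 49/(10π) ≈ 1.56 m/min.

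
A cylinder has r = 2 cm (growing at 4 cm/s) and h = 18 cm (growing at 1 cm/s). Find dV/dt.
292π cm³/s

V = πr²h
dV/dt = 2πrh·dr/dt + πr²·dh/dt
= 2π(2)(18)(4) + π(2)²(1)
= 292π cm³/s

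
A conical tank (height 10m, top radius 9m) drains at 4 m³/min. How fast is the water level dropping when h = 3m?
400/(729π) ≈ 0.1747 m/min

r/h = 9/10, so r = (9/10)h
V = (1/3)πr²h = (1/3)π((9/10)h)²h = (27/100)πh³
dV/dh = (81/100)πh²
dh/dt = (dV/dt)/(dV/dh) = -4/((81/100)π·3²) = -400/(729π) m/min
The level is dropping at 400/(729π) ≈ 0.1747 m/min.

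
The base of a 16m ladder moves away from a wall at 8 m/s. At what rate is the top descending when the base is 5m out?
40√231/231 ≈ 2.632 m/s

x² + y² = 16²
2x·dx/dt + 2y·dy/dt = 0
dy/dt = -x/y · dx/dt = -5/√231 · 8 = -40√231/231 m/s
The top is descending at 40√231/231 ≈ 2.632 m/s.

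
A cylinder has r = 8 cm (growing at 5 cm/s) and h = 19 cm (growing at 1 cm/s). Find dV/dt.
1584π cm³/s

V = πr²h
dV/dt = 2πrh·dr/dt + πr²·dh/dt
= 2π(8)(19)(5) + π(8)²(1)
= 1584π cm³/s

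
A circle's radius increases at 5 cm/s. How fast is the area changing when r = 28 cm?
280π cm²/s

A = πr²
dA/dt = 2πr · dr/dt = 2π(28)(5) = 280π cm²/s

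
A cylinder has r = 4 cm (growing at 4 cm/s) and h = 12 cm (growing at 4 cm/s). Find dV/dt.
448π cm³/s

V = πr²h
dV/dt = 2πrh·dr/dt + πr²·dh/dt
= 2π(4)(12)(4) + π(4)²(4)
= 448π cm³/s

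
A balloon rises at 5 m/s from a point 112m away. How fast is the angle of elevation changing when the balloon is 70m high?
0.032103 rad/s

tan(θ) = y/112
sec²(θ) · dθ/dt = (1/112) · dy/dt
dθ/dt = cos²(θ)/112 · 5 = 112/(112² + 70²) · 5
dθ/dt = 0.032103 rad/s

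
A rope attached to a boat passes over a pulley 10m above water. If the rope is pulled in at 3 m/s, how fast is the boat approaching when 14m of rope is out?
7√6/4 ≈ 4.287 m/s

rope² = x² + 10²
x = √(14² - 10²) = 4√6
dx/dt = (rope/x) · d(rope)/dt = (14/(4√6)) · (-3) = -7√6/4 m/s
The boat approaches at 7√6/4 ≈ 4.287 m/s.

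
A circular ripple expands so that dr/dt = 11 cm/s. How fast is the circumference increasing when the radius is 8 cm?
22π cm/s

C = 2πr
dC/dt = 2π · dr/dt = 2π · 11 = 22π cm/s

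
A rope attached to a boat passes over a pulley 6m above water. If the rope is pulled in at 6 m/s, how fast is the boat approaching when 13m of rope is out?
78√133/133 ≈ 6.763 m/s

rope² = x² + 6²
x = √(13² - 6²) = √133
dx/dt = (rope/x) · d(rope)/dt = (13/√133) · (-6) = -78√133/133 m/s
The boat approaches at 78√133/133 ≈ 6.763 m/s.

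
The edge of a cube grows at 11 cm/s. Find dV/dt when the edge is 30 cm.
29700 cm³/s

V = s³
dV/dt = 3s² · ds/dt = 3·30²·11 = 29700 cm³/s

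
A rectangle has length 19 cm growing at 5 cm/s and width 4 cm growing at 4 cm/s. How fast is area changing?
96 cm²/s

A = lw
dA/dt = w·dl/dt + l·dw/dt = 4·5 + 19·4 = 96 cm²/s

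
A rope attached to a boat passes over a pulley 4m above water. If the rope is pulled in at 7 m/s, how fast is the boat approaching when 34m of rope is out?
119√285/285 ≈ 7.049 m/s

rope² = x² + 4²
x = √(34² - 4²) = 2√285
dx/dt = (rope/x) · d(rope)/dt = (34/(2√285)) · (-7) = -119√285/285 m/s
The boat approaches at 119√285/285 ≈ 7.049 m/s.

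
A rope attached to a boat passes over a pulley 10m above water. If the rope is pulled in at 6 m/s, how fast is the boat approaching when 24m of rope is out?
72√119/119 ≈ 6.6 m/s

rope² = x² + 10²
x = √(24² - 10²) = 2√119
dx/dt = (rope/x) · d(rope)/dt = (24/(2√119)) · (-6) = -72√119/119 m/s
The boat approaches at 72√119/119 ≈ 6.6 m/s.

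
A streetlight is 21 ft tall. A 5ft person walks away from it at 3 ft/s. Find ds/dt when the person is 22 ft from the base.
15/16 ft/s

By similar triangles: 21/(x+s) = 5/s
Solving: s = 5x/16
ds/dt = 5/16 · dx/dt = 5/16 · 3 = 15/16 ft/s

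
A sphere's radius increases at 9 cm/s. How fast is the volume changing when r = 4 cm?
576π cm³/s

V = (4/3)πr³
dV/dt = dV/dr · dr/dt = 4πr² · 9
At r = 4: dV/dt = 576π cm³/s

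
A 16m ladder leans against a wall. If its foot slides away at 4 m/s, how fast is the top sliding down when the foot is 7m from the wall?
28√23/69 ≈ 1.946 m/s

x² + y² = 16²
2x·dx/dt + 2y·dy/dt = 0
dy/dt = -x/y · dx/dt = -7/(3√23) · 4 = -28√23/69 m/s
The top is descending at 28√23/69 ≈ 1.946 m/s.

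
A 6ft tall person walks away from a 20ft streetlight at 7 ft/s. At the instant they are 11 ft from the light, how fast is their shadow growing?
3 ft/s

By similar triangles: 20/(x+s) = 6/s
Solving: s = 6x/14
ds/dt = 6/14 · dx/dt = 3/7 · 7 = 3 ft/s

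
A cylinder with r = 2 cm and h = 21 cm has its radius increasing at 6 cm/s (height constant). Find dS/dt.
300π cm²/s

S = 2πrh + 2πr² (lateral + bases)
dS/dt = (2πh + 4πr)·dr/dt = (2π·21 + 4π·2)·6
= 300π cm²/s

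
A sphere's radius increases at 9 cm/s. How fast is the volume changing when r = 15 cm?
8100π cm³/s

V = (4/3)πr³
dV/dt = dV/dr · dr/dt = 4πr² · 9
At r = 15: dV/dt = 8100π cm³/s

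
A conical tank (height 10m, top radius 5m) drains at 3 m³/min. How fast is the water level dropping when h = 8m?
3/(16π) ≈ 0.05968 m/min

r/h = 5/10, so r = (1/2)h
V = (1/3)πr²h = (1/3)π((1/2)h)²h = (1/12)πh³
dV/dh = (1/4)πh²
dh/dt = (dV/dt)/(dV/dh) = -3/((1/4)π·8²) = -3/(16π) m/min
The level is dropping at 3/(16π) ≈ 0.05968 m/min.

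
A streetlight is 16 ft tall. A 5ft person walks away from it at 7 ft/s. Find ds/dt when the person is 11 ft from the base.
35/11 ft/s

By similar triangles: 16/(x+s) = 5/s
Solving: s = 5x/11
ds/dt = 5/11 · dx/dt = 5/11 · 7 = 35/11 ft/s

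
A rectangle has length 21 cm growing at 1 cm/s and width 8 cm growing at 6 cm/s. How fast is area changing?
134 cm²/s

A = lw
dA/dt = w·dl/dt + l·dw/dt = 8·1 + 21·6 = 134 cm²/s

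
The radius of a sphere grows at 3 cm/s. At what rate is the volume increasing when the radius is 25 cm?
7500π cm³/s

V = (4/3)πr³
dV/dt = dV/dr · dr/dt = 4πr² · 3
At r = 25: dV/dt = 7500π cm³/s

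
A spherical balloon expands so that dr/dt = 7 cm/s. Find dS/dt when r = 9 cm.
504π cm²/s

S = 4πr²
dS/dt = dS/dr · dr/dt = 8πr · 7
At r = 9: dS/dt = 504π cm²/s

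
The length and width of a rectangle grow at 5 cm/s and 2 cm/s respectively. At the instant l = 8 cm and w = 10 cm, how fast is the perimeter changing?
14 cm/s

P = 2(l + w)
dP/dt = 2(dl/dt + dw/dt) = 2(5 + 2) = 14 cm/s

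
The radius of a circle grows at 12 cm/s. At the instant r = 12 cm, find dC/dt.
24π cm/s

C = 2πr
dC/dt = 2π · dr/dt = 2π · 12 = 24π cm/s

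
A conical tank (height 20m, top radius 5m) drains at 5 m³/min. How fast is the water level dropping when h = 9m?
80/(81π) ≈ 0.3144 m/min

r/h = 5/20, so r = (1/4)h
V = (1/3)πr²h = (1/3)π((1/4)h)²h = (1/48)πh³
dV/dh = (1/16)πh²
dh/dt = (dV/dt)/(dV/dh) = -5/((1/16)π·9²) = -80/(81π) m/min
The level is dropping at 80/(81π) ≈ 0.3144 m/min.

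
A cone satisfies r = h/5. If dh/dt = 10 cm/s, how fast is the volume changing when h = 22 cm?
968π/5 cm³/s

V = (1/3)π(h/5)²h = πh³/75
dV/dt = πh²/25 · 10
At h = 22: dV/dt = 968π/5 cm³/s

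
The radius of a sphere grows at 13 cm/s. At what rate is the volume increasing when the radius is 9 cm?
4212π cm³/s

V = (4/3)πr³
dV/dt = dV/dr · dr/dt = 4πr² · 13
At r = 9: dV/dt = 4212π cm³/s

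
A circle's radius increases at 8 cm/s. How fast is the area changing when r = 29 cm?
464π cm²/s

A = πr²
dA/dt = 2πr · dr/dt = 2π(29)(8) = 464π cm²/s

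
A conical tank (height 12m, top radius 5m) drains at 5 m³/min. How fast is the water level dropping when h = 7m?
144/(245π) ≈ 0.1871 m/min

r/h = 5/12, so r = (5/12)h
V = (1/3)πr²h = (1/3)π((5/12)h)²h = (25/432)πh³
dV/dh = (25/144)πh²
dh/dt = (dV/dt)/(dV/dh) = -5/((25/144)π·7²) = -144/(245π) m/min
The level is dropping at 144/(245π) ≈ 0.1871 m/min.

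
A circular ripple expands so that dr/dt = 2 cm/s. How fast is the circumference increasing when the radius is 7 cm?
4π cm/s

C = 2πr
dC/dt = 2π · dr/dt = 2π · 2 = 4π cm/s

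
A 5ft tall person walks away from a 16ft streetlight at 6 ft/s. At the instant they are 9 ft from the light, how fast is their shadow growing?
30/11 ft/s

By similar triangles: 16/(x+s) = 5/s
Solving: s = 5x/11
ds/dt = 5/11 · dx/dt = 5/11 · 6 = 30/11 ft/s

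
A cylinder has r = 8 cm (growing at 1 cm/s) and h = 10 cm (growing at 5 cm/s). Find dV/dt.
480π cm³/s

V = πr²h
dV/dt = 2πrh·dr/dt + πr²·dh/dt
= 2π(8)(10)(1) + π(8)²(5)
= 480π cm³/s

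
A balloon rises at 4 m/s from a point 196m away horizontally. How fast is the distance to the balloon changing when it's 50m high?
100√10229/10229 ≈ 0.9887 m/s

z² = 196² + y²
z = √(196² + 50²) = 2√10229
dz/dt = y/z · dy/dt = 50/(2√10229) · 4 = 100√10229/10229 ≈ 0.9887 m/s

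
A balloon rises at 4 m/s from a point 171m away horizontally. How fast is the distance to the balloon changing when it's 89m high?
178√37162/18581 ≈ 1.847 m/s

z² = 171² + y²
z = √(171² + 89²) = √37162
dz/dt = y/z · dy/dt = 89/√37162 · 4 = 178√37162/18581 ≈ 1.847 m/s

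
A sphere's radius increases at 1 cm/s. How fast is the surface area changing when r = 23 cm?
184π cm²/s

S = 4πr²
dS/dt = dS/dr · dr/dt = 8πr · 1
At r = 23: dS/dt = 184π cm²/s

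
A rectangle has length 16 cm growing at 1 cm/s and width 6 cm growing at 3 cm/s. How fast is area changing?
54 cm²/s

A = lw
dA/dt = w·dl/dt + l·dw/dt = 6·1 + 16·3 = 54 cm²/s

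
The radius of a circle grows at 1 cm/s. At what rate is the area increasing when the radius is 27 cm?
54π cm²/s

A = πr²
dA/dt = 2πr · dr/dt = 2π(27)(1) = 54π cm²/s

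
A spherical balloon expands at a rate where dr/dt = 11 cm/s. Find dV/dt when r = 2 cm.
176π cm³/s

V = (4/3)πr³
dV/dt = dV/dr · dr/dt = 4πr² · 11
At r = 2: dV/dt = 176π cm³/s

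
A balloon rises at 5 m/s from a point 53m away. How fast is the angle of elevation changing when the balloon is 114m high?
0.016767 rad/s

tan(θ) = y/53
sec²(θ) · dθ/dt = (1/53) · dy/dt
dθ/dt = cos²(θ)/53 · 5 = 53/(53² + 114²) · 5
dθ/dt = 0.016767 rad/s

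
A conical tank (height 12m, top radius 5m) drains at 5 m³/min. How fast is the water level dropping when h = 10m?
36/(125π) ≈ 0.09167 m/min

r/h = 5/12, so r = (5/12)h
V = (1/3)πr²h = (1/3)π((5/12)h)²h = (25/432)πh³
dV/dh = (25/144)πh²
dh/dt = (dV/dt)/(dV/dh) = -5/((25/144)π·10²) = -36/(125π) m/min
The level is dropping at 36/(125π) ≈ 0.09167 m/min.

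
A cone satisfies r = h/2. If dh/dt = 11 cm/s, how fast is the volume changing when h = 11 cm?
1331π/4 cm³/s

V = (1/3)π(h/2)²h = πh³/12
dV/dt = πh²/4 · 11
At h = 11: dV/dt = 1331π/4 cm³/s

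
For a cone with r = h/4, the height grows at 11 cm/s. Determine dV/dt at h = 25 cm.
6875π/16 cm³/s

V = (1/3)π(h/4)²h = πh³/48
dV/dt = πh²/16 · 11
At h = 25: dV/dt = 6875π/16 cm³/s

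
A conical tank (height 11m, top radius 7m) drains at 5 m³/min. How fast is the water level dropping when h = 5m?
121/(245π) ≈ 0.1572 m/min

r/h = 7/11, so r = (7/11)h
V = (1/3)πr²h = (1/3)π((7/11)h)²h = (49/363)πh³
dV/dh = (49/121)πh²
dh/dt = (dV/dt)/(dV/dh) = -5/((49/121)π·5²) = -121/(245π) m/min
The level is dropping at 121/(245π) ≈ 0.1572 m/min.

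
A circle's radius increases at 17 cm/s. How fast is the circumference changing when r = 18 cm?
34π cm/s

C = 2πr
dC/dt = 2π · dr/dt = 2π · 17 = 34π cm/s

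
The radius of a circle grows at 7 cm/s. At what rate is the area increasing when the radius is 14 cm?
196π cm²/s

A = πr²
dA/dt = 2πr · dr/dt = 2π(14)(7) = 196π cm²/s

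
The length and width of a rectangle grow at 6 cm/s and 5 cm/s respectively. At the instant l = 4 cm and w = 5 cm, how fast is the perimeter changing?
22 cm/s

P = 2(l + w)
dP/dt = 2(dl/dt + dw/dt) = 2(6 + 5) = 22 cm/s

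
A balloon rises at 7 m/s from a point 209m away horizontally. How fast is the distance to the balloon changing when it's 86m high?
602√51077/51077 ≈ 2.664 m/s

z² = 209² + y²
z = √(209² + 86²) = √51077
dz/dt = y/z · dy/dt = 86/√51077 · 7 = 602√51077/51077 ≈ 2.664 m/s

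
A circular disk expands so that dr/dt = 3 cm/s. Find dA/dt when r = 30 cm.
180π cm²/s

A = πr²
dA/dt = 2πr · dr/dt = 2π(30)(3) = 180π cm²/s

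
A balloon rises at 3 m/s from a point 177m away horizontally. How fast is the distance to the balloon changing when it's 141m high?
141√5690/5690 ≈ 1.869 m/s

z² = 177² + y²
z = √(177² + 141²) = 3√5690
dz/dt = y/z · dy/dt = 141/(3√5690) · 3 = 141√5690/5690 ≈ 1.869 m/s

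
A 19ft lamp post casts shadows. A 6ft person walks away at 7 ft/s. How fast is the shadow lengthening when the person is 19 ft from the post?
42/13 ft/s

By similar triangles: 19/(x+s) = 6/s
Solving: s = 6x/13
ds/dt = 6/13 · dx/dt = 6/13 · 7 = 42/13 ft/s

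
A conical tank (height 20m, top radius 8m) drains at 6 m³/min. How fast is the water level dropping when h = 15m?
1/(6π) ≈ 0.05305 m/min

r/h = 8/20, so r = (2/5)h
V = (1/3)πr²h = (1/3)π((2/5)h)²h = (4/75)πh³
dV/dh = (4/25)πh²
dh/dt = (dV/dt)/(dV/dh) = -6/((4/25)π·15²) = -1/(6π) m/min
The level is dropping at 1/(6π) ≈ 0.05305 m/min.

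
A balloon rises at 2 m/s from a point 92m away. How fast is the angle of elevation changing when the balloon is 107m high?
0.00924 rad/s

tan(θ) = y/92
sec²(θ) · dθ/dt = (1/92) · dy/dt
dθ/dt = cos²(θ)/92 · 2 = 92/(92² + 107²) · 2
dθ/dt = 0.00924 rad/s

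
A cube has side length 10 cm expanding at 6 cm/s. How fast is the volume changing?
1800 cm³/s

V = s³
dV/dt = 3s² · ds/dt = 3·10²·6 = 1800 cm³/s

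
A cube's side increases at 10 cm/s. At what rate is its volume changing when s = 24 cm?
17280 cm³/s

V = s³
dV/dt = 3s² · ds/dt = 3·24²·10 = 17280 cm³/s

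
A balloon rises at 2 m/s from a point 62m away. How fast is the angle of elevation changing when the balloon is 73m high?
0.013518 rad/s

tan(θ) = y/62
sec²(θ) · dθ/dt = (1/62) · dy/dt
dθ/dt = cos²(θ)/62 · 2 = 62/(62² + 73²) · 2
dθ/dt = 0.013518 rad/s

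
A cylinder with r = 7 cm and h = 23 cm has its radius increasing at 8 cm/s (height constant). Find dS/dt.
592π cm²/s

S = 2πrh + 2πr² (lateral + bases)
dS/dt = (2πh + 4πr)·dr/dt = (2π·23 + 4π·7)·8
= 592π cm²/s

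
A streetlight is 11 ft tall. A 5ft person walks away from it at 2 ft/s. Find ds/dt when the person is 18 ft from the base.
5/3 ft/s

By similar triangles: 11/(x+s) = 5/s
Solving: s = 5x/6
ds/dt = 5/6 · dx/dt = 5/6 · 2 = 5/3 ft/s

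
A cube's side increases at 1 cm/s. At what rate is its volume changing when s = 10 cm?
300 cm³/s

V = s³
dV/dt = 3s² · ds/dt = 3·10²·1 = 300 cm³/s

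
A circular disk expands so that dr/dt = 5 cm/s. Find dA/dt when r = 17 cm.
170π cm²/s

A = πr²
dA/dt = 2πr · dr/dt = 2π(17)(5) = 170π cm²/s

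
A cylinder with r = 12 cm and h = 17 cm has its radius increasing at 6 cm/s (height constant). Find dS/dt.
492π cm²/s

S = 2πrh + 2πr² (lateral + bases)
dS/dt = (2πh + 4πr)·dr/dt = (2π·17 + 4π·12)·6
= 492π cm²/s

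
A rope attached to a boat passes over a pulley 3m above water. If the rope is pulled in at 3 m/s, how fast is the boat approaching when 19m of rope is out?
57√22/88 ≈ 3.038 m/s

rope² = x² + 3²
x = √(19² - 3²) = 4√22
dx/dt = (rope/x) · d(rope)/dt = (19/(4√22)) · (-3) = -57√22/88 m/s
The boat approaches at 57√22/88 ≈ 3.038 m/s.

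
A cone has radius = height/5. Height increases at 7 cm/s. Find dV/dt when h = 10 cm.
28π cm³/s

V = (1/3)π(h/5)²h = πh³/75
dV/dt = πh²/25 · 7
At h = 10: dV/dt = 28π cm³/s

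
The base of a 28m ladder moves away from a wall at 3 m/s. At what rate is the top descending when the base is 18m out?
27√115/115 ≈ 2.518 m/s

x² + y² = 28²
2x·dx/dt + 2y·dy/dt = 0
dy/dt = -x/y · dx/dt = -18/(2√115) · 3 = -27√115/115 m/s
The top is descending at 27√115/115 ≈ 2.518 m/s.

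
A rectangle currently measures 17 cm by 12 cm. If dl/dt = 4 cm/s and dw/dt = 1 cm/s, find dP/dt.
10 cm/s

P = 2(l + w)
dP/dt = 2(dl/dt + dw/dt) = 2(4 + 1) = 10 cm/s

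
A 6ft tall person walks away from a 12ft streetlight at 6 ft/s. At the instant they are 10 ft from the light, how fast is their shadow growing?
6 ft/s

By similar triangles: 12/(x+s) = 6/s
Solving: s = 6x/6
ds/dt = 6/6 · dx/dt = 1 · 6 = 6 ft/s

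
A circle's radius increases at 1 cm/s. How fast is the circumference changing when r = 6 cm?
2π cm/s

C = 2πr
dC/dt = 2π · dr/dt = 2π · 1 = 2π cm/s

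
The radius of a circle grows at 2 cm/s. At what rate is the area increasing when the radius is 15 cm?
60π cm²/s

A = πr²
dA/dt = 2πr · dr/dt = 2π(15)(2) = 60π cm²/s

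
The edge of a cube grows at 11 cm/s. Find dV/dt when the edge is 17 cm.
9537 cm³/s

V = s³
dV/dt = 3s² · ds/dt = 3·17²·11 = 9537 cm³/s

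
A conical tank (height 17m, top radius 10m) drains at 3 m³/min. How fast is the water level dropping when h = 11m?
867/(12100π) ≈ 0.02281 m/min

r/h = 10/17, so r = (10/17)h
V = (1/3)πr²h = (1/3)π((10/17)h)²h = (100/867)πh³
dV/dh = (100/289)πh²
dh/dt = (dV/dt)/(dV/dh) = -3/((100/289)π·11²) = -867/(12100π) m/min
The level is dropping at 867/(12100π) ≈ 0.02281 m/min.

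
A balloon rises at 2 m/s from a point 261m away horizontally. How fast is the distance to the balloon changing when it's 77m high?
77√2962/7405 ≈ 0.5659 m/s

z² = 261² + y²
z = √(261² + 77²) = 5√2962
dz/dt = y/z · dy/dt = 77/(5√2962) · 2 = 77√2962/7405 ≈ 0.5659 m/s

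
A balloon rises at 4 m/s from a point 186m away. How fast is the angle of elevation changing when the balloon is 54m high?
0.019834 rad/s

tan(θ) = y/186
sec²(θ) · dθ/dt = (1/186) · dy/dt
dθ/dt = cos²(θ)/186 · 4 = 186/(186² + 54²) · 4
dθ/dt = 0.019834 rad/s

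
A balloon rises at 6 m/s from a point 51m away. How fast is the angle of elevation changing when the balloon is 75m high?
0.037199 rad/s

tan(θ) = y/51
sec²(θ) · dθ/dt = (1/51) · dy/dt
dθ/dt = cos²(θ)/51 · 6 = 51/(51² + 75²) · 6
dθ/dt = 0.037199 rad/s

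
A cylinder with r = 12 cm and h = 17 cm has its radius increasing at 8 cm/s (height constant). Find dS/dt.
656π cm²/s

S = 2πrh + 2πr² (lateral + bases)
dS/dt = (2πh + 4πr)·dr/dt = (2π·17 + 4π·12)·8
= 656π cm²/s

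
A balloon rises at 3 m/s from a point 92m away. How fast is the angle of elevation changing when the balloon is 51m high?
0.024944 rad/s

tan(θ) = y/92
sec²(θ) · dθ/dt = (1/92) · dy/dt
dθ/dt = cos²(θ)/92 · 3 = 92/(92² + 51²) · 3
dθ/dt = 0.024944 rad/s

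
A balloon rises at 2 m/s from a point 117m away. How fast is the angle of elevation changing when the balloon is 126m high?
0.007915 rad/s

tan(θ) = y/117
sec²(θ) · dθ/dt = (1/117) · dy/dt
dθ/dt = cos²(θ)/117 · 2 = 117/(117² + 126²) · 2
dθ/dt = 0.007915 rad/s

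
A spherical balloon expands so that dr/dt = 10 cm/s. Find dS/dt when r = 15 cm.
1200π cm²/s

S = 4πr²
dS/dt = dS/dr · dr/dt = 8πr · 10
At r = 15: dS/dt = 1200π cm²/s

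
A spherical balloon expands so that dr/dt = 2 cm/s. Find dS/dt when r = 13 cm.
208π cm²/s

S = 4πr²
dS/dt = dS/dr · dr/dt = 8πr · 2
At r = 13: dS/dt = 208π cm²/s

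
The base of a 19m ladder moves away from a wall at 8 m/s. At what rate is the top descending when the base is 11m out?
22√15/15 ≈ 5.68 m/s

x² + y² = 19²
2x·dx/dt + 2y·dy/dt = 0
dy/dt = -x/y · dx/dt = -11/(4√15) · 8 = -22√15/15 m/s
The top is descending at 22√15/15 ≈ 5.68 m/s.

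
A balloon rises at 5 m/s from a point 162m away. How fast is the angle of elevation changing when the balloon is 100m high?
0.022349 rad/s

tan(θ) = y/162
sec²(θ) · dθ/dt = (1/162) · dy/dt
dθ/dt = cos²(θ)/162 · 5 = 162/(162² + 100²) · 5
dθ/dt = 0.022349 rad/s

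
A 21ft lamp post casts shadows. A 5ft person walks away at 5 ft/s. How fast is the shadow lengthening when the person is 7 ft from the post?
25/16 ft/s

By similar triangles: 21/(x+s) = 5/s
Solving: s = 5x/16
ds/dt = 5/16 · dx/dt = 5/16 · 5 = 25/16 ft/s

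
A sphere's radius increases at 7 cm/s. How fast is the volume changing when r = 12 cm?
4032π cm³/s

V = (4/3)πr³
dV/dt = dV/dr · dr/dt = 4πr² · 7
At r = 12: dV/dt = 4032π cm³/s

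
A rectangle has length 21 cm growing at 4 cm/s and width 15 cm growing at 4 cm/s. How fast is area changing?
144 cm²/s

A = lw
dA/dt = w·dl/dt + l·dw/dt = 15·4 + 21·4 = 144 cm²/s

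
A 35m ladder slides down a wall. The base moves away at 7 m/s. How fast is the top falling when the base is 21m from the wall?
21/4 = 5.25 m/s

x² + y² = 35²
2x·dx/dt + 2y·dy/dt = 0
dy/dt = -x/y · dx/dt = -21/28 · 7 = -21/4 m/s
The top is descending at 21/4 = 5.25 m/s.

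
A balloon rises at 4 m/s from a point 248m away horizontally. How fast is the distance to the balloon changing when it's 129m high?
516√78145/78145 ≈ 1.846 m/s

z² = 248² + y²
z = √(248² + 129²) = √78145
dz/dt = y/z · dy/dt = 129/√78145 · 4 = 516√78145/78145 ≈ 1.846 m/s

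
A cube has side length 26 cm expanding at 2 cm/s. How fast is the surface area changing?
624 cm²/s

A = 6s²
dA/dt = 12s · ds/dt = 12·26·2 = 624 cm²/s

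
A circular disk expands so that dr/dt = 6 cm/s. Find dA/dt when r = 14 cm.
168π cm²/s

A = πr²
dA/dt = 2πr · dr/dt = 2π(14)(6) = 168π cm²/s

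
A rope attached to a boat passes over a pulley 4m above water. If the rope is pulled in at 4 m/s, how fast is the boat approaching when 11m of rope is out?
44√105/105 ≈ 4.294 m/s

rope² = x² + 4²
x = √(11² - 4²) = √105
dx/dt = (rope/x) · d(rope)/dt = (11/√105) · (-4) = -44√105/105 m/s
The boat approaches at 44√105/105 ≈ 4.294 m/s.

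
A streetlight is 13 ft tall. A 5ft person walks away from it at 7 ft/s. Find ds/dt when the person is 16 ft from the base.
35/8 ft/s

By similar triangles: 13/(x+s) = 5/s
Solving: s = 5x/8
ds/dt = 5/8 · dx/dt = 5/8 · 7 = 35/8 ft/s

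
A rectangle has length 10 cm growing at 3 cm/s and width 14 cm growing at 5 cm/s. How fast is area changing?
92 cm²/s

A = lw
dA/dt = w·dl/dt + l·dw/dt = 14·3 + 10·5 = 92 cm²/s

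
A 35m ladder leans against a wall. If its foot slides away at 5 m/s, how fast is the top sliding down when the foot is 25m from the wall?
25√6/12 ≈ 5.103 m/s

x² + y² = 35²
2x·dx/dt + 2y·dy/dt = 0
dy/dt = -x/y · dx/dt = -25/(10√6) · 5 = -25√6/12 m/s
The top is descending at 25√6/12 ≈ 5.103 m/s.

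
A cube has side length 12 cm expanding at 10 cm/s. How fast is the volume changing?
4320 cm³/s

V = s³
dV/dt = 3s² · ds/dt = 3·12²·10 = 4320 cm³/s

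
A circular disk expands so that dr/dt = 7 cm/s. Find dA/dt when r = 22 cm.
308π cm²/s

A = πr²
dA/dt = 2πr · dr/dt = 2π(22)(7) = 308π cm²/s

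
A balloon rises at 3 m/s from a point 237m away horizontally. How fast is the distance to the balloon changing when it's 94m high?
282√65005/65005 ≈ 1.106 m/s

z² = 237² + y²
z = √(237² + 94²) = √65005
dz/dt = y/z · dy/dt = 94/√65005 · 3 = 282√65005/65005 ≈ 1.106 m/s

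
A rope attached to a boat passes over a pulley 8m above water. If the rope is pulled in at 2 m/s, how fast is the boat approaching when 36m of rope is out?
18√77/77 ≈ 2.051 m/s

rope² = x² + 8²
x = √(36² - 8²) = 4√77
dx/dt = (rope/x) · d(rope)/dt = (36/(4√77)) · (-2) = -18√77/77 m/s
The boat approaches at 18√77/77 ≈ 2.051 m/s.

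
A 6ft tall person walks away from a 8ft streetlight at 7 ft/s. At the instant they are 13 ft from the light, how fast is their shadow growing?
21 ft/s

By similar triangles: 8/(x+s) = 6/s
Solving: s = 6x/2
ds/dt = 6/2 · dx/dt = 3 · 7 = 21 ft/s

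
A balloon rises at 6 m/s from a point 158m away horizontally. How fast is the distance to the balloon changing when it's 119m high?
714√1565/7825 ≈ 3.61 m/s

z² = 158² + y²
z = √(158² + 119²) = 5√1565
dz/dt = y/z · dy/dt = 119/(5√1565) · 6 = 714√1565/7825 ≈ 3.61 m/s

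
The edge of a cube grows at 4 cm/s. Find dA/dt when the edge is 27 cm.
1296 cm²/s

A = 6s²
dA/dt = 12s · ds/dt = 12·27·4 = 1296 cm²/s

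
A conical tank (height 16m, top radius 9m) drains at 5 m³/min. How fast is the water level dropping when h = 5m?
256/(405π) ≈ 0.2012 m/min

r/h = 9/16, so r = (9/16)h
V = (1/3)πr²h = (1/3)π((9/16)h)²h = (27/256)πh³
dV/dh = (81/256)πh²
dh/dt = (dV/dt)/(dV/dh) = -5/((81/256)π·5²) = -256/(405π) m/min
The level is dropping at 256/(405π) ≈ 0.2012 m/min.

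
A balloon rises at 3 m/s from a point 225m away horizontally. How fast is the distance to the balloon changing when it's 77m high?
231√56554/56554 ≈ 0.9714 m/s

z² = 225² + y²
z = √(225² + 77²) = √56554
dz/dt = y/z · dy/dt = 77/√56554 · 3 = 231√56554/56554 ≈ 0.9714 m/s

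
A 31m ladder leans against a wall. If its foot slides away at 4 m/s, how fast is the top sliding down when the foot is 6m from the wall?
24√37/185 ≈ 0.7891 m/s

x² + y² = 31²
2x·dx/dt + 2y·dy/dt = 0
dy/dt = -x/y · dx/dt = -6/(5√37) · 4 = -24√37/185 m/s
The top is descending at 24√37/185 ≈ 0.7891 m/s.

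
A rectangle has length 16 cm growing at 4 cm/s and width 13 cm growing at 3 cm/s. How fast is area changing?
100 cm²/s

A = lw
dA/dt = w·dl/dt + l·dw/dt = 13·4 + 16·3 = 100 cm²/s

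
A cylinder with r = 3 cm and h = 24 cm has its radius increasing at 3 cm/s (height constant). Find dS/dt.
180π cm²/s

S = 2πrh + 2πr² (lateral + bases)
dS/dt = (2πh + 4πr)·dr/dt = (2π·24 + 4π·3)·3
= 180π cm²/s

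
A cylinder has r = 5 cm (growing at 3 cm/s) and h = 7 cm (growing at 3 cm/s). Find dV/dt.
285π cm³/s

V = πr²h
dV/dt = 2πrh·dr/dt + πr²·dh/dt
= 2π(5)(7)(3) + π(5)²(3)
= 285π cm³/s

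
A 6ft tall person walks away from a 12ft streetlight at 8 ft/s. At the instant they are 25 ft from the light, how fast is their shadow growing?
8 ft/s

By similar triangles: 12/(x+s) = 6/s
Solving: s = 6x/6
ds/dt = 6/6 · dx/dt = 1 · 8 = 8 ft/s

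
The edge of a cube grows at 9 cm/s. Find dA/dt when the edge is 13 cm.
1404 cm²/s

A = 6s²
dA/dt = 12s · ds/dt = 12·13·9 = 1404 cm²/s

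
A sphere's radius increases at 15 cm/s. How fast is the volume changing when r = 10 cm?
6000π cm³/s

V = (4/3)πr³
dV/dt = dV/dr · dr/dt = 4πr² · 15
At r = 10: dV/dt = 6000π cm³/s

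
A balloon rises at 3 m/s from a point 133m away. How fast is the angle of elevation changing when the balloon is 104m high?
0.013998 rad/s

tan(θ) = y/133
sec²(θ) · dθ/dt = (1/133) · dy/dt
dθ/dt = cos²(θ)/133 · 3 = 133/(133² + 104²) · 3
dθ/dt = 0.013998 rad/s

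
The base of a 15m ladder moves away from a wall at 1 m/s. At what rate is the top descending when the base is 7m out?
7√11/44 ≈ 0.5276 m/s

x² + y² = 15²
2x·dx/dt + 2y·dy/dt = 0
dy/dt = -x/y · dx/dt = -7/(4√11) · 1 = -7√11/44 m/s
The top is descending at 7√11/44 ≈ 0.5276 m/s.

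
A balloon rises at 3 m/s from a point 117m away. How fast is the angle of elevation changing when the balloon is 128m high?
0.011672 rad/s

tan(θ) = y/117
sec²(θ) · dθ/dt = (1/117) · dy/dt
dθ/dt = cos²(θ)/117 · 3 = 117/(117² + 128²) · 3
dθ/dt = 0.011672 rad/s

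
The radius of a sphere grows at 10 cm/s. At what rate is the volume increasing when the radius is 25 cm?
25000π cm³/s

V = (4/3)πr³
dV/dt = dV/dr · dr/dt = 4πr² · 10
At r = 25: dV/dt = 25000π cm³/s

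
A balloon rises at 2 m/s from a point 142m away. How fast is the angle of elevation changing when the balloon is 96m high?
0.009666 rad/s

tan(θ) = y/142
sec²(θ) · dθ/dt = (1/142) · dy/dt
dθ/dt = cos²(θ)/142 · 2 = 142/(142² + 96²) · 2
dθ/dt = 0.009666 rad/s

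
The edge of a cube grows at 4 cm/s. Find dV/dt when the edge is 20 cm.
4800 cm³/s

V = s³
dV/dt = 3s² · ds/dt = 3·20²·4 = 4800 cm³/s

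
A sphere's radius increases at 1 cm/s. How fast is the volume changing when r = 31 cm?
3844π cm³/s

V = (4/3)πr³
dV/dt = dV/dr · dr/dt = 4πr² · 1
At r = 31: dV/dt = 3844π cm³/s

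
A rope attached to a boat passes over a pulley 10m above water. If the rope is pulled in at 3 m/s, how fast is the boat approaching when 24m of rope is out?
36√119/119 ≈ 3.3 m/s

rope² = x² + 10²
x = √(24² - 10²) = 2√119
dx/dt = (rope/x) · d(rope)/dt = (24/(2√119)) · (-3) = -36√119/119 m/s
The boat approaches at 36√119/119 ≈ 3.3 m/s.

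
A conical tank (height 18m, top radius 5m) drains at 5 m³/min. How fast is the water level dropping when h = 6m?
9/(5π) ≈ 0.573 m/min

r/h = 5/18, so r = (5/18)h
V = (1/3)πr²h = (1/3)π((5/18)h)²h = (25/972)πh³
dV/dh = (25/324)πh²
dh/dt = (dV/dt)/(dV/dh) = -5/((25/324)π·6²) = -9/(5π) m/min
The level is dropping at 9/(5π) ≈ 0.573 m/min.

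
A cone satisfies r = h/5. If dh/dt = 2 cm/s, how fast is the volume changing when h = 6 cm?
72π/25 cm³/s

V = (1/3)π(h/5)²h = πh³/75
dV/dt = πh²/25 · 2
At h = 6: dV/dt = 72π/25 cm³/s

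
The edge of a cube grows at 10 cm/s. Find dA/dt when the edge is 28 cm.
3360 cm²/s

A = 6s²
dA/dt = 12s · ds/dt = 12·28·10 = 3360 cm²/s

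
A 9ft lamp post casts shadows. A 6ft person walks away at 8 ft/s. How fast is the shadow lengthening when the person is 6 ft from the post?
16 ft/s

By similar triangles: 9/(x+s) = 6/s
Solving: s = 6x/3
ds/dt = 6/3 · dx/dt = 2 · 8 = 16 ft/s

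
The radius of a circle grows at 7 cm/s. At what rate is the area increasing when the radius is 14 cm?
196π cm²/s

A = πr²
dA/dt = 2πr · dr/dt = 2π(14)(7) = 196π cm²/s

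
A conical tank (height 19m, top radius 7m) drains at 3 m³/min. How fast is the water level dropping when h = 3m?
361/(147π) ≈ 0.7817 m/min

r/h = 7/19, so r = (7/19)h
V = (1/3)πr²h = (1/3)π((7/19)h)²h = (49/1083)πh³
dV/dh = (49/361)πh²
dh/dt = (dV/dt)/(dV/dh) = -3/((49/361)π·3²) = -361/(147π) m/min
The level is dropping at 361/(147π) ≈ 0.7817 m/min.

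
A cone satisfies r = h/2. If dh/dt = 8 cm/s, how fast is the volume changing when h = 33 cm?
2178π cm³/s

V = (1/3)π(h/2)²h = πh³/12
dV/dt = πh²/4 · 8
At h = 33: dV/dt = 2178π cm³/s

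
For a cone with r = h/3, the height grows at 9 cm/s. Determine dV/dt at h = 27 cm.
729π cm³/s

V = (1/3)π(h/3)²h = πh³/27
dV/dt = πh²/9 · 9
At h = 27: dV/dt = 729π cm³/s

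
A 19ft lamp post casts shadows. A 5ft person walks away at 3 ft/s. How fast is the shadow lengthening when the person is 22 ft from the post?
15/14 ft/s

By similar triangles: 19/(x+s) = 5/s
Solving: s = 5x/14
ds/dt = 5/14 · dx/dt = 5/14 · 3 = 15/14 ft/s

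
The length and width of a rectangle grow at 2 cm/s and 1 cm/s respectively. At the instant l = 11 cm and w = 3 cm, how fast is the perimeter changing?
6 cm/s

P = 2(l + w)
dP/dt = 2(dl/dt + dw/dt) = 2(2 + 1) = 6 cm/s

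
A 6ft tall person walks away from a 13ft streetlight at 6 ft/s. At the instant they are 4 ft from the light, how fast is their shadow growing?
36/7 ft/s

By similar triangles: 13/(x+s) = 6/s
Solving: s = 6x/7
ds/dt = 6/7 · dx/dt = 6/7 · 6 = 36/7 ft/s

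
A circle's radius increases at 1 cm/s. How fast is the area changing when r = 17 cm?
34π cm²/s

A = πr²
dA/dt = 2πr · dr/dt = 2π(17)(1) = 34π cm²/s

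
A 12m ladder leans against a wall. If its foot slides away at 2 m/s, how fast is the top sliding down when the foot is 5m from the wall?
10√119/119 ≈ 0.9167 m/s

x² + y² = 12²
2x·dx/dt + 2y·dy/dt = 0
dy/dt = -x/y · dx/dt = -5/√119 · 2 = -10√119/119 m/s
The top is descending at 10√119/119 ≈ 0.9167 m/s.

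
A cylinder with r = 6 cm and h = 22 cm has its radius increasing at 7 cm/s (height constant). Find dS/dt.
476π cm²/s

S = 2πrh + 2πr² (lateral + bases)
dS/dt = (2πh + 4πr)·dr/dt = (2π·22 + 4π·6)·7
= 476π cm²/s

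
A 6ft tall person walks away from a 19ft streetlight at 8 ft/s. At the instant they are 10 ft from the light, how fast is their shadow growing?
48/13 ft/s

By similar triangles: 19/(x+s) = 6/s
Solving: s = 6x/13
ds/dt = 6/13 · dx/dt = 6/13 · 8 = 48/13 ft/s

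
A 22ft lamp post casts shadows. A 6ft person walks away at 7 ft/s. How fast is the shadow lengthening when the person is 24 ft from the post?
21/8 ft/s

By similar triangles: 22/(x+s) = 6/s
Solving: s = 6x/16
ds/dt = 6/16 · dx/dt = 3/8 · 7 = 21/8 ft/s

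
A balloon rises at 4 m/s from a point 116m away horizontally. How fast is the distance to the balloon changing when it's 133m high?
532√31145/31145 ≈ 3.015 m/s

z² = 116² + y²
z = √(116² + 133²) = √31145
dz/dt = y/z · dy/dt = 133/√31145 · 4 = 532√31145/31145 ≈ 3.015 m/s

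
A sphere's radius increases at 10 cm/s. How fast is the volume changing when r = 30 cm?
36000π cm³/s

V = (4/3)πr³
dV/dt = dV/dr · dr/dt = 4πr² · 10
At r = 30: dV/dt = 36000π cm³/s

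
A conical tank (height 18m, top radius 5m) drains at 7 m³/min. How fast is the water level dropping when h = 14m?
81/(175π) ≈ 0.1473 m/min

r/h = 5/18, so r = (5/18)h
V = (1/3)πr²h = (1/3)π((5/18)h)²h = (25/972)πh³
dV/dh = (25/324)πh²
dh/dt = (dV/dt)/(dV/dh) = -7/((25/324)π·14²) = -81/(175π) m/min
The level is dropping at 81/(175π) ≈ 0.1473 m/min.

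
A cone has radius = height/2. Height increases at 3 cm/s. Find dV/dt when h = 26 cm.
507π cm³/s

V = (1/3)π(h/2)²h = πh³/12
dV/dt = πh²/4 · 3
At h = 26: dV/dt = 507π cm³/s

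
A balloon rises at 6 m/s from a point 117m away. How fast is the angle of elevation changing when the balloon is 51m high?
0.043094 rad/s

tan(θ) = y/117
sec²(θ) · dθ/dt = (1/117) · dy/dt
dθ/dt = cos²(θ)/117 · 6 = 117/(117² + 51²) · 6
dθ/dt = 0.043094 rad/s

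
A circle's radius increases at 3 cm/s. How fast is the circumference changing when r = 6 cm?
6π cm/s

C = 2πr
dC/dt = 2π · dr/dt = 2π · 3 = 6π cm/s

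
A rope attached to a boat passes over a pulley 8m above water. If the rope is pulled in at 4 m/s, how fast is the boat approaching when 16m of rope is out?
8√3/3 ≈ 4.619 m/s

rope² = x² + 8²
x = √(16² - 8²) = 8√3
dx/dt = (rope/x) · d(rope)/dt = (16/(8√3)) · (-4) = -8√3/3 m/s
The boat approaches at 8√3/3 ≈ 4.619 m/s.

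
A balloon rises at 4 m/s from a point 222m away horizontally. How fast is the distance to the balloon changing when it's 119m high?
476√63445/63445 ≈ 1.89 m/s

z² = 222² + y²
z = √(222² + 119²) = √63445
dz/dt = y/z · dy/dt = 119/√63445 · 4 = 476√63445/63445 ≈ 1.89 m/s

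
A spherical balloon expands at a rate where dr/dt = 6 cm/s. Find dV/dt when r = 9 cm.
1944π cm³/s

V = (4/3)πr³
dV/dt = dV/dr · dr/dt = 4πr² · 6
At r = 9: dV/dt = 1944π cm³/s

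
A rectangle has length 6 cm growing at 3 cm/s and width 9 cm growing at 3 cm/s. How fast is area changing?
45 cm²/s

A = lw
dA/dt = w·dl/dt + l·dw/dt = 9·3 + 6·3 = 45 cm²/s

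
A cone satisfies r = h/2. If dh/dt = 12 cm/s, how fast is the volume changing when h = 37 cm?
4107π cm³/s

V = (1/3)π(h/2)²h = πh³/12
dV/dt = πh²/4 · 12
At h = 37: dV/dt = 4107π cm³/s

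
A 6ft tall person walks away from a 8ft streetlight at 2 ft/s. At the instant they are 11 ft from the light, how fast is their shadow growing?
6 ft/s

By similar triangles: 8/(x+s) = 6/s
Solving: s = 6x/2
ds/dt = 6/2 · dx/dt = 3 · 2 = 6 ft/s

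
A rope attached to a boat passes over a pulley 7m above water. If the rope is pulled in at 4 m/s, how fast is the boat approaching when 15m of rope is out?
15√11/11 ≈ 4.523 m/s

rope² = x² + 7²
x = √(15² - 7²) = 4√11
dx/dt = (rope/x) · d(rope)/dt = (15/(4√11)) · (-4) = -15√11/11 m/s
The boat approaches at 15√11/11 ≈ 4.523 m/s.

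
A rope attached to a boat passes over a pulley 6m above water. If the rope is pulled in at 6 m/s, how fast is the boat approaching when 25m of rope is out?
150√589/589 ≈ 6.181 m/s

rope² = x² + 6²
x = √(25² - 6²) = √589
dx/dt = (rope/x) · d(rope)/dt = (25/√589) · (-6) = -150√589/589 m/s
The boat approaches at 150√589/589 ≈ 6.181 m/s.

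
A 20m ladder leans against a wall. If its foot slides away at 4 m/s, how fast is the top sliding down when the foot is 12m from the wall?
3 m/s

x² + y² = 20²
2x·dx/dt + 2y·dy/dt = 0
dy/dt = -x/y · dx/dt = -12/16 · 4 = -3 m/s
The top is descending at 3 m/s.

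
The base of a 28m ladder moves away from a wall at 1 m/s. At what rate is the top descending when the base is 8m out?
2√5/15 ≈ 0.2981 m/s

x² + y² = 28²
2x·dx/dt + 2y·dy/dt = 0
dy/dt = -x/y · dx/dt = -8/(12√5) · 1 = -2√5/15 m/s
The top is descending at 2√5/15 ≈ 0.2981 m/s.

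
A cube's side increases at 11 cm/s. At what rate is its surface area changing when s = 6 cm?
792 cm²/s

A = 6s²
dA/dt = 12s · ds/dt = 12·6·11 = 792 cm²/s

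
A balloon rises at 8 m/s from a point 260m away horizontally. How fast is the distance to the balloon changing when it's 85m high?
136√2993/2993 ≈ 2.486 m/s

z² = 260² + y²
z = √(260² + 85²) = 5√2993
dz/dt = y/z · dy/dt = 85/(5√2993) · 8 = 136√2993/2993 ≈ 2.486 m/s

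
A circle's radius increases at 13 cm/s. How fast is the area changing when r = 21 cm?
546π cm²/s

A = πr²
dA/dt = 2πr · dr/dt = 2π(21)(13) = 546π cm²/s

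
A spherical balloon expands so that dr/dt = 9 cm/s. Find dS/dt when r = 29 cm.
2088π cm²/s

S = 4πr²
dS/dt = dS/dr · dr/dt = 8πr · 9
At r = 29: dS/dt = 2088π cm²/s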